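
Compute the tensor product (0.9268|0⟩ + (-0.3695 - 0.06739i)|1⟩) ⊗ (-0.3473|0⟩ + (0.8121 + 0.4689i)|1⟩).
-0.3219|00⟩ + (0.7527 + 0.4346i)|01⟩ + (0.1283 + 0.0234i)|10⟩ + (-0.2685 - 0.228i)|11⟩

amp(|b₁b₂…⟩) = product of the factor amplitudes for bits b₁, b₂, …; only kets whose every factor amplitude is nonzero survive.
|00⟩: (0.9268)(-0.3473) = -0.3219
|01⟩: (0.9268)(0.8121 + 0.4689i) = (0.7527 + 0.4346i)
|10⟩: (-0.3695 - 0.06739i)(-0.3473) = (0.1283 + 0.0234i)
|11⟩: (-0.3695 - 0.06739i)(0.8121 + 0.4689i) = (-0.2685 - 0.228i)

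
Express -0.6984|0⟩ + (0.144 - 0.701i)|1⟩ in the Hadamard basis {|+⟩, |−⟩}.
(-0.392 - 0.4957i)|+⟩ + (-0.5957 + 0.4957i)|−⟩

With |ψ⟩ = α|0⟩ + β|1⟩, the Hadamard-basis coefficients are ⟨+|ψ⟩ = (α + β)/√2 and ⟨−|ψ⟩ = (α − β)/√2.
Here α = -0.6984, β = (0.144 - 0.701i): (α + β)/√2 = (-0.392 - 0.4957i), (α − β)/√2 = (-0.5957 + 0.4957i).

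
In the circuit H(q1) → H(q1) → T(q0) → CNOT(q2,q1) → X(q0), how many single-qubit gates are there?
4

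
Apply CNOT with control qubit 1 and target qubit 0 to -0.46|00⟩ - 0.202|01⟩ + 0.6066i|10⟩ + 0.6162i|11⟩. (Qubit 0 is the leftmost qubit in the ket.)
-0.46|00⟩ + 0.6162i|01⟩ + 0.6066i|10⟩ - 0.202|11⟩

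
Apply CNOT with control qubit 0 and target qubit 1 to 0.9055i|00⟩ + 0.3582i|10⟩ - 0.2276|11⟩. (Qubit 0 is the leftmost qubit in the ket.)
0.9055i|00⟩ - 0.2276|10⟩ + 0.3582i|11⟩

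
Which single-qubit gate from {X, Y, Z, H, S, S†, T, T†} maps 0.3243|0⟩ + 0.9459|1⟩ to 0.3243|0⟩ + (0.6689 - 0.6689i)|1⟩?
T†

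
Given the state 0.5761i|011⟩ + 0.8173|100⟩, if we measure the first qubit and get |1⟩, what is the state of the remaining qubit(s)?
|00⟩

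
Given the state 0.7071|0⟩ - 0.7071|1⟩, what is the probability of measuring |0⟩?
0.5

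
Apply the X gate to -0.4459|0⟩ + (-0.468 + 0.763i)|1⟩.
(-0.468 + 0.763i)|0⟩ - 0.4459|1⟩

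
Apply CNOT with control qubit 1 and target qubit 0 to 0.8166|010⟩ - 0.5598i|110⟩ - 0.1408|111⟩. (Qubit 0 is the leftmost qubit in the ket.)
-0.5598i|010⟩ - 0.1408|011⟩ + 0.8166|110⟩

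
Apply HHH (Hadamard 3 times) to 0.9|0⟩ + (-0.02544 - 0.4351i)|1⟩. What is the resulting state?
(0.6184 - 0.3077i)|0⟩ + (0.6544 + 0.3077i)|1⟩

H² = I, so H^3 = H: a single Hadamard. With (a, b) = (0.9, (-0.02544 - 0.4351i)), H gives ((a + b)/√2, (a − b)/√2) = ((0.6184 - 0.3077i), (0.6544 + 0.3077i)).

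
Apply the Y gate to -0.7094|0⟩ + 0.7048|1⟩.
-0.7048i|0⟩ - 0.7094i|1⟩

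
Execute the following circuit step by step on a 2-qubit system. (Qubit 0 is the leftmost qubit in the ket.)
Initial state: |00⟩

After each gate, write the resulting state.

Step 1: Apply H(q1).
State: 1/√2|00⟩ + 1/√2|01⟩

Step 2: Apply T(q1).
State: 1/√2|00⟩ + (1/2 + (1/2)i)|01⟩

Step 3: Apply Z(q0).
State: 1/√2|00⟩ + (1/2 + (1/2)i)|01⟩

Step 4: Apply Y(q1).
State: (1/2 - (1/2)i)|00⟩ + (1/√2)i|01⟩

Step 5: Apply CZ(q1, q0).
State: (1/2 - (1/2)i)|00⟩ + (1/√2)i|01⟩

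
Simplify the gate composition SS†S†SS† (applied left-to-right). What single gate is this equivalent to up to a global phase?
S†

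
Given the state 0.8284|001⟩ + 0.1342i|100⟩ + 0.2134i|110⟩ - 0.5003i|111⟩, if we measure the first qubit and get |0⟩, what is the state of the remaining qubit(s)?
|01⟩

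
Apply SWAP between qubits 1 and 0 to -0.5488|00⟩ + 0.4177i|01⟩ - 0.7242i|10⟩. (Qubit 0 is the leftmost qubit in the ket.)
-0.5488|00⟩ - 0.7242i|01⟩ + 0.4177i|10⟩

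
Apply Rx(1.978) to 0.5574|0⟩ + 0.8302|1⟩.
(0.3063 - 0.6936i)|0⟩ + (0.4562 - 0.4657i)|1⟩

Rx(1.978) = [[cos(θ/2), −i·sin(θ/2)], [−i·sin(θ/2), cos(θ/2)]]; θ = 1.978, cos(θ/2) ≈ 0.549526, sin(θ/2) ≈ 0.835477.
With a = amp(|0⟩) = 0.5574 and b = amp(|1⟩) = 0.8302:
new amp(|0⟩) = (0.549526)·a + (-0.835477i)·b = (0.3063 - 0.6936i)
new amp(|1⟩) = (-0.835477i)·a + (0.549526)·b = (0.4562 - 0.4657i)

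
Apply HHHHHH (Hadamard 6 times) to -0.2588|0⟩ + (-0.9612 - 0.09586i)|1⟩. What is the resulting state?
-0.2588|0⟩ + (-0.9612 - 0.09586i)|1⟩

H² = I, so an even number of Hadamards cancels: H^6 = I and the state is unchanged.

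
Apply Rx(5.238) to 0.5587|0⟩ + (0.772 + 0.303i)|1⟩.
(-0.3329 - 0.3853i)|0⟩ + (-0.669 - 0.5414i)|1⟩

Rx(5.238) = [[cos(θ/2), −i·sin(θ/2)], [−i·sin(θ/2), cos(θ/2)]]; θ = 5.238, cos(θ/2) ≈ -0.866528, sin(θ/2) ≈ 0.499128.
With a = amp(|0⟩) = 0.5587 and b = amp(|1⟩) = (0.772 + 0.303i):
new amp(|0⟩) = (-0.866528)·a + (-0.499128i)·b = (-0.3329 - 0.3853i)
new amp(|1⟩) = (-0.499128i)·a + (-0.866528)·b = (-0.669 - 0.5414i)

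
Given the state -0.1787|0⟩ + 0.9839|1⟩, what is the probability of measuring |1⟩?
0.9681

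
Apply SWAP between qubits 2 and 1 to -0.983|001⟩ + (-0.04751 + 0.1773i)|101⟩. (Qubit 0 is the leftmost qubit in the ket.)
-0.983|010⟩ + (-0.04751 + 0.1773i)|110⟩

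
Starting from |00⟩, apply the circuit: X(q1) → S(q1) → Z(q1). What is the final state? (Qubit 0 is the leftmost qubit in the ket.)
-i|01⟩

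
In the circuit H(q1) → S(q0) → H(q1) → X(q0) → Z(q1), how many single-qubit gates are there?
5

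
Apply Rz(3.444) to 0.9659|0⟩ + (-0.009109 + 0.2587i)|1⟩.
(-0.1455 - 0.9549i)|0⟩ + (-0.2544 - 0.04797i)|1⟩

Rz(3.444) = [[e^(−iθ/2), 0], [0, e^(iθ/2)]] with e^(±iθ/2) = cos(θ/2) ± i·sin(θ/2); θ = 3.444, cos(θ/2) ≈ -0.150628, sin(θ/2) ≈ 0.98859.
With a = amp(|0⟩) = 0.9659 and b = amp(|1⟩) = (-0.009109 + 0.2587i):
new amp(|0⟩) = (-0.150628 - 0.98859i)·a = (-0.1455 - 0.9549i)
new amp(|1⟩) = (-0.150628 + 0.98859i)·b = (-0.2544 - 0.04797i)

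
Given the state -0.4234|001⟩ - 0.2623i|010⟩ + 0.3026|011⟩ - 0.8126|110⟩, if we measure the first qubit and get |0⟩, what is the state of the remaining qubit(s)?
-0.7265|01⟩ - 0.4501i|10⟩ + 0.5192|11⟩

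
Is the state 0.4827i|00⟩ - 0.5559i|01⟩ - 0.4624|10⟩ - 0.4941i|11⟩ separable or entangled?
Entangled

Writing the state as a|00⟩ + b|01⟩ + c|10⟩ + d|11⟩, it is a product state iff ad − bc = 0.
Here (a, b, c, d) = (0.4827i, -0.5559i, -0.4624, -0.4941i): ad − bc = (0.4827i)(-0.4941i) − (-0.5559i)(-0.4624) = (0.2385 - 0.257i) ≠ 0, so the state is entangled.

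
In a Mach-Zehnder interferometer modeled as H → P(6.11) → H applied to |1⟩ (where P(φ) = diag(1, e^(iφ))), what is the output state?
(0.00748 + 0.08616i)|0⟩ + (0.9925 - 0.08616i)|1⟩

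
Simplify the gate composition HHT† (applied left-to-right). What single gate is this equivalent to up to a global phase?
T†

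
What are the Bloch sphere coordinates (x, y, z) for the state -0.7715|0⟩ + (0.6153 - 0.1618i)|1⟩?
(-0.9494, 0.2497, 0.1904)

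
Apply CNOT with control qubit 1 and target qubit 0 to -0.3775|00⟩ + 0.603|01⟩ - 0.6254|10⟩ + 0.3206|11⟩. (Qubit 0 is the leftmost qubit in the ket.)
-0.3775|00⟩ + 0.3206|01⟩ - 0.6254|10⟩ + 0.603|11⟩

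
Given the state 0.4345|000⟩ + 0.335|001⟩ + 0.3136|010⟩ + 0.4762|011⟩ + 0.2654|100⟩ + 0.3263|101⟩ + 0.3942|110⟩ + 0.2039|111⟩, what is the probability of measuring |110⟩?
0.1554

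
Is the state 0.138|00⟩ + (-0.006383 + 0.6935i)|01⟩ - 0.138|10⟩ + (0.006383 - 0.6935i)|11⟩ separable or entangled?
Separable

Writing the state as a|00⟩ + b|01⟩ + c|10⟩ + d|11⟩, it is a product state iff ad − bc = 0.
Here (a, b, c, d) = (0.138, (-0.006383 + 0.6935i), -0.138, (0.006383 - 0.6935i)): ad − bc = (0.138)(0.006383 - 0.6935i) − (-0.006383 + 0.6935i)(-0.138) = 0, so the state is separable.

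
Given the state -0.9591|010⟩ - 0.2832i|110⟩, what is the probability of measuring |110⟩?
0.0802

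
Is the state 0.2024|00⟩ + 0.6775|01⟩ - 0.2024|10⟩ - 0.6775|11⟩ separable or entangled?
Separable

Writing the state as a|00⟩ + b|01⟩ + c|10⟩ + d|11⟩, it is a product state iff ad − bc = 0.
Here (a, b, c, d) = (0.2024, 0.6775, -0.2024, -0.6775): ad − bc = (0.2024)(-0.6775) − (0.6775)(-0.2024) = 0, so the state is separable.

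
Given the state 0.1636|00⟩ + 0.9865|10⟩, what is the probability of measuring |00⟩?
0.02676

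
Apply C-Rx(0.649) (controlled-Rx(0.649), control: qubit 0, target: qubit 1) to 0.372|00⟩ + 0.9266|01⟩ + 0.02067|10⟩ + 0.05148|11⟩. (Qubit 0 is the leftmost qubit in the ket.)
0.372|00⟩ + 0.9266|01⟩ + (0.01959 - 0.01641i)|10⟩ + (0.04879 - 0.00659i)|11⟩

C-Rx(0.649) leaves the control-|0⟩ kets |00⟩, |01⟩ unchanged and applies Rx(0.649) to qubit 1 on the control-|1⟩ pair (|10⟩, |11⟩).
Rx(0.649) = [[cos(θ/2), −i·sin(θ/2)], [−i·sin(θ/2), cos(θ/2)]]; θ = 0.649, cos(θ/2) ≈ 0.94781, sin(θ/2) ≈ 0.318835.
With a = amp(|10⟩) = 0.02067 and b = amp(|11⟩) = 0.05148:
new amp(|10⟩) = (0.94781)·a + (-0.318835i)·b = (0.01959 - 0.01641i)
new amp(|11⟩) = (-0.318835i)·a + (0.94781)·b = (0.04879 - 0.00659i)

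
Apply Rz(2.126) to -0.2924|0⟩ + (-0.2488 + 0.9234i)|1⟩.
(-0.1422 + 0.2555i)|0⟩ + (-0.9279 + 0.2316i)|1⟩

Rz(2.126) = [[e^(−iθ/2), 0], [0, e^(iθ/2)]] with e^(±iθ/2) = cos(θ/2) ± i·sin(θ/2); θ = 2.126, cos(θ/2) ≈ 0.486253, sin(θ/2) ≈ 0.873818.
With a = amp(|0⟩) = -0.2924 and b = amp(|1⟩) = (-0.2488 + 0.9234i):
new amp(|0⟩) = (0.486253 - 0.873818i)·a = (-0.1422 + 0.2555i)
new amp(|1⟩) = (0.486253 + 0.873818i)·b = (-0.9279 + 0.2316i)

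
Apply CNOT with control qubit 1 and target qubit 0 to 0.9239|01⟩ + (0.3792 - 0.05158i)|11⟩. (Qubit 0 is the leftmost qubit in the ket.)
(0.3792 - 0.05158i)|01⟩ + 0.9239|11⟩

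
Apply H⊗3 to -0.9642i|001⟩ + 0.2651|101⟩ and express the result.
(0.09373 - 0.3409i)|000⟩ + (-0.09373 + 0.3409i)|001⟩ + (0.09373 - 0.3409i)|010⟩ + (-0.09373 + 0.3409i)|011⟩ + (-0.09373 - 0.3409i)|100⟩ + (0.09373 + 0.3409i)|101⟩ + (-0.09373 - 0.3409i)|110⟩ + (0.09373 + 0.3409i)|111⟩

H⊗3 gives amp(|y⟩) = (1/2√2) Σ_x (−1)^(x·y) amp(|x⟩), where x·y is the number of positions in which both x and y have a 1.
|000⟩: (-0.9642i + 0.2651)/(2√2) = (0.09373 - 0.3409i)
|001⟩: (0.9642i - 0.2651)/(2√2) = (-0.09373 + 0.3409i)
|010⟩: (-0.9642i + 0.2651)/(2√2) = (0.09373 - 0.3409i)
|011⟩: (0.9642i - 0.2651)/(2√2) = (-0.09373 + 0.3409i)
|100⟩: (-0.9642i - 0.2651)/(2√2) = (-0.09373 - 0.3409i)
|101⟩: (0.9642i + 0.2651)/(2√2) = (0.09373 + 0.3409i)
|110⟩: (-0.9642i - 0.2651)/(2√2) = (-0.09373 - 0.3409i)
|111⟩: (0.9642i + 0.2651)/(2√2) = (0.09373 + 0.3409i)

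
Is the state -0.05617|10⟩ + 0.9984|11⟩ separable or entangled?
Separable

Writing the state as a|00⟩ + b|01⟩ + c|10⟩ + d|11⟩, it is a product state iff ad − bc = 0.
Here (a, b, c, d) = (0, 0, -0.05617, 0.9984): ad − bc = (0)(0.9984) − (0)(-0.05617) = 0, so the state is separable.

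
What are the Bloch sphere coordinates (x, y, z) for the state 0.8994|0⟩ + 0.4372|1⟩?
(0.7864, 0, 0.6178)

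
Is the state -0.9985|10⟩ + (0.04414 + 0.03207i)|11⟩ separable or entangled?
Separable

Writing the state as a|00⟩ + b|01⟩ + c|10⟩ + d|11⟩, it is a product state iff ad − bc = 0.
Here (a, b, c, d) = (0, 0, -0.9985, (0.04414 + 0.03207i)): ad − bc = (0)(0.04414 + 0.03207i) − (0)(-0.9985) = 0, so the state is separable.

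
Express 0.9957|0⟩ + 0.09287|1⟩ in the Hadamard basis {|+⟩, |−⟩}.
0.7697|+⟩ + 0.6384|−⟩

With |ψ⟩ = α|0⟩ + β|1⟩, the Hadamard-basis coefficients are ⟨+|ψ⟩ = (α + β)/√2 and ⟨−|ψ⟩ = (α − β)/√2.
Here α = 0.9957, β = 0.09287: (α + β)/√2 = 0.7697, (α − β)/√2 = 0.6384.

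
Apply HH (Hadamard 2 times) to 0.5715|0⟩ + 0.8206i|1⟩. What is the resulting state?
0.5715|0⟩ + 0.8206i|1⟩

H² = I, so an even number of Hadamards cancels: H^2 = I and the state is unchanged.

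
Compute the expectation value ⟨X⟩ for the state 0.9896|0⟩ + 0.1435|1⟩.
0.284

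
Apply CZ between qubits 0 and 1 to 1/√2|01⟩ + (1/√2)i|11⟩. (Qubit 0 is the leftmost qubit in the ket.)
1/√2|01⟩ - (1/√2)i|11⟩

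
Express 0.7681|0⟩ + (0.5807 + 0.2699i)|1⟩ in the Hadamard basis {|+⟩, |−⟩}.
(0.9537 + 0.1908i)|+⟩ + (0.1325 - 0.1908i)|−⟩

With |ψ⟩ = α|0⟩ + β|1⟩, the Hadamard-basis coefficients are ⟨+|ψ⟩ = (α + β)/√2 and ⟨−|ψ⟩ = (α − β)/√2.
Here α = 0.7681, β = (0.5807 + 0.2699i): (α + β)/√2 = (0.9537 + 0.1908i), (α − β)/√2 = (0.1325 - 0.1908i).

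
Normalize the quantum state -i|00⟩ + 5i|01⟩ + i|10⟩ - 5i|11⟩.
-0.1387i|00⟩ + 0.6934i|01⟩ + 0.1387i|10⟩ - 0.6934i|11⟩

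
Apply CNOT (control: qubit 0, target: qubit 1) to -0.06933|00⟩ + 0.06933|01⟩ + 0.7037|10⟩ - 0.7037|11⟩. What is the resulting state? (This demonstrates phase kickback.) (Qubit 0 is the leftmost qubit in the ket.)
-0.06933|00⟩ + 0.06933|01⟩ - 0.7037|10⟩ + 0.7037|11⟩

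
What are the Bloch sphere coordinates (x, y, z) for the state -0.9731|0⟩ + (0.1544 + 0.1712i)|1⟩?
(-0.3005, -0.3332, 0.8938)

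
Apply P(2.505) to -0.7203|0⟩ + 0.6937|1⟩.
-0.7203|0⟩ + (-0.5578 + 0.4124i)|1⟩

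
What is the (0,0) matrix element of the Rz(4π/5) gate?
(0.309 - 0.9511i)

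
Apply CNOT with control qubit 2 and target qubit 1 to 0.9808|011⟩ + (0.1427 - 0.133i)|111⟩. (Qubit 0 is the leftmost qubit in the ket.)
0.9808|001⟩ + (0.1427 - 0.133i)|101⟩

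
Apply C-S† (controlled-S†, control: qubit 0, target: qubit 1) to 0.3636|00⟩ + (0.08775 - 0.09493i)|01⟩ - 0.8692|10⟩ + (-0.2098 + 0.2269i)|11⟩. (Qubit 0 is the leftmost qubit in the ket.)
0.3636|00⟩ + (0.08775 - 0.09493i)|01⟩ - 0.8692|10⟩ + (0.2269 + 0.2098i)|11⟩

C-S† leaves the control-|0⟩ kets |00⟩, |01⟩ unchanged and applies S† to qubit 1 on the control-|1⟩ pair (|10⟩, |11⟩).
S† = [[1, 0], [0, -i]].
With a = amp(|10⟩) = -0.8692 and b = amp(|11⟩) = (-0.2098 + 0.2269i):
new amp(|10⟩) = (1)·a = -0.8692
new amp(|11⟩) = (-i)·b = (0.2269 + 0.2098i)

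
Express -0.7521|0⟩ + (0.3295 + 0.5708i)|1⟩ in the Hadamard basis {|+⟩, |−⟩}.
(-0.2988 + 0.4036i)|+⟩ + (-0.7648 - 0.4036i)|−⟩

With |ψ⟩ = α|0⟩ + β|1⟩, the Hadamard-basis coefficients are ⟨+|ψ⟩ = (α + β)/√2 and ⟨−|ψ⟩ = (α − β)/√2.
Here α = -0.7521, β = (0.3295 + 0.5708i): (α + β)/√2 = (-0.2988 + 0.4036i), (α − β)/√2 = (-0.7648 - 0.4036i).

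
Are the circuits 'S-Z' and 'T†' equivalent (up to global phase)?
No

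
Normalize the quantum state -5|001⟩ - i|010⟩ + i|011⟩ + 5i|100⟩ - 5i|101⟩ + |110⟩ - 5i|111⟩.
-0.4927|001⟩ - 0.09853i|010⟩ + 0.09853i|011⟩ + 0.4927i|100⟩ - 0.4927i|101⟩ + 0.09853|110⟩ - 0.4927i|111⟩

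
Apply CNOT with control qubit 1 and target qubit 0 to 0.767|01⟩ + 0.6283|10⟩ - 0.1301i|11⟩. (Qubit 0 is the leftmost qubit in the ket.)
-0.1301i|01⟩ + 0.6283|10⟩ + 0.767|11⟩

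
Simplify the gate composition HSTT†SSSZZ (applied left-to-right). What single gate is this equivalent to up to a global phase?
H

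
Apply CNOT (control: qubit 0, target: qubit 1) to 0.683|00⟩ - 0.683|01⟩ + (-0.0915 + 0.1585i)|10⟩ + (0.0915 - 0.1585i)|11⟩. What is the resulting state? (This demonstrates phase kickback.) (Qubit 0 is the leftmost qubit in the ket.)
0.683|00⟩ - 0.683|01⟩ + (0.0915 - 0.1585i)|10⟩ + (-0.0915 + 0.1585i)|11⟩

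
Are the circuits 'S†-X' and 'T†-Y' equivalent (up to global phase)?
No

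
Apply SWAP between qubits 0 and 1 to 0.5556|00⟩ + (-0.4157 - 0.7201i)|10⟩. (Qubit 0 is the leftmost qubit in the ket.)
0.5556|00⟩ + (-0.4157 - 0.7201i)|01⟩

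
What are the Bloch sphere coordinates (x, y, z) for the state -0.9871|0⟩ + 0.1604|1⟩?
(-0.3167, 0, 0.9486)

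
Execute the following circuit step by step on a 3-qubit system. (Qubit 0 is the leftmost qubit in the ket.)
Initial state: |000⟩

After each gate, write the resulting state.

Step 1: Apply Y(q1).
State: i|010⟩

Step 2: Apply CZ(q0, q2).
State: i|010⟩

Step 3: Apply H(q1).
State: (1/√2)i|000⟩ - (1/√2)i|010⟩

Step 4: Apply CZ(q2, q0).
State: (1/√2)i|000⟩ - (1/√2)i|010⟩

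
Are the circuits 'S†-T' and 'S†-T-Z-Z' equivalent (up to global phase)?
Yes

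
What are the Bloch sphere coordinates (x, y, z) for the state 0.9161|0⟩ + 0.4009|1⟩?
(0.7345, 0, 0.6785)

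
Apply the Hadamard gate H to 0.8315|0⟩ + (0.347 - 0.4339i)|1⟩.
(0.8333 - 0.3068i)|0⟩ + (0.3426 + 0.3068i)|1⟩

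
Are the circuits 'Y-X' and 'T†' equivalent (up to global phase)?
No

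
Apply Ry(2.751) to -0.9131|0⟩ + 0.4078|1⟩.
-0.5772|0⟩ - 0.8166|1⟩

Ry(2.751) = [[cos(θ/2), −sin(θ/2)], [sin(θ/2), cos(θ/2)]]; θ = 2.751, cos(θ/2) ≈ 0.194057, sin(θ/2) ≈ 0.98099.
With a = amp(|0⟩) = -0.9131 and b = amp(|1⟩) = 0.4078:
new amp(|0⟩) = (0.194057)·a + (-0.98099)·b = -0.5772
new amp(|1⟩) = (0.98099)·a + (0.194057)·b = -0.8166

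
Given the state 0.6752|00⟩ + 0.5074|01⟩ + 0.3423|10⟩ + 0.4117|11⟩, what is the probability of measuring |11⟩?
0.1695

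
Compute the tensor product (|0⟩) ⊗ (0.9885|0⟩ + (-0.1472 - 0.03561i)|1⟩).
0.9885|00⟩ + (-0.1472 - 0.03561i)|01⟩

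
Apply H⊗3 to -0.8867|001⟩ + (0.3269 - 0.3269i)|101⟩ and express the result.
(-0.1979 - 0.1156i)|000⟩ + (0.1979 + 0.1156i)|001⟩ + (-0.1979 - 0.1156i)|010⟩ + (0.1979 + 0.1156i)|011⟩ + (-0.4291 + 0.1156i)|100⟩ + (0.4291 - 0.1156i)|101⟩ + (-0.4291 + 0.1156i)|110⟩ + (0.4291 - 0.1156i)|111⟩

H⊗3 gives amp(|y⟩) = (1/2√2) Σ_x (−1)^(x·y) amp(|x⟩), where x·y is the number of positions in which both x and y have a 1.
|000⟩: (-0.8867 + (0.3269 - 0.3269i))/(2√2) = (-0.1979 - 0.1156i)
|001⟩: (0.8867 - (0.3269 - 0.3269i))/(2√2) = (0.1979 + 0.1156i)
|010⟩: (-0.8867 + (0.3269 - 0.3269i))/(2√2) = (-0.1979 - 0.1156i)
|011⟩: (0.8867 - (0.3269 - 0.3269i))/(2√2) = (0.1979 + 0.1156i)
|100⟩: (-0.8867 - (0.3269 - 0.3269i))/(2√2) = (-0.4291 + 0.1156i)
|101⟩: (0.8867 + (0.3269 - 0.3269i))/(2√2) = (0.4291 - 0.1156i)
|110⟩: (-0.8867 - (0.3269 - 0.3269i))/(2√2) = (-0.4291 + 0.1156i)
|111⟩: (0.8867 + (0.3269 - 0.3269i))/(2√2) = (0.4291 - 0.1156i)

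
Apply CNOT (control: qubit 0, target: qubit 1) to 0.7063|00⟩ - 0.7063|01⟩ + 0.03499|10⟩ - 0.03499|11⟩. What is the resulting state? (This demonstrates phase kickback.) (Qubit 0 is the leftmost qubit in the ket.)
0.7063|00⟩ - 0.7063|01⟩ - 0.03499|10⟩ + 0.03499|11⟩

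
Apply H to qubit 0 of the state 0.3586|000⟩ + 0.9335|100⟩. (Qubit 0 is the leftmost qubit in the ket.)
0.9137|000⟩ - 0.4065|100⟩

H on qubit 0 mixes each pair of kets that differ only in qubit 0: amplitudes (a, b) of (|…0…⟩, |…1…⟩) become ((a + b)/√2, (a − b)/√2). Kets absent from the input have amplitude 0.
(|000⟩, |100⟩): (a, b) = (0.3586, 0.9335) → (0.9137, -0.4065)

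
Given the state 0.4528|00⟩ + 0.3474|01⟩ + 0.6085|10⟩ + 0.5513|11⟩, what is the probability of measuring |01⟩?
0.1207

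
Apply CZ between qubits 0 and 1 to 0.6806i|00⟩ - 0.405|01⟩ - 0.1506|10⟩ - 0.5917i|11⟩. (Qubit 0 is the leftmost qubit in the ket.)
0.6806i|00⟩ - 0.405|01⟩ - 0.1506|10⟩ + 0.5917i|11⟩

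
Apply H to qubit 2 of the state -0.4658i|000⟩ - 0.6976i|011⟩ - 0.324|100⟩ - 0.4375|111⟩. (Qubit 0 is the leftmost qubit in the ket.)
-0.3294i|000⟩ - 0.3294i|001⟩ - 0.4933i|010⟩ + 0.4933i|011⟩ - 0.2291|100⟩ - 0.2291|101⟩ - 0.3094|110⟩ + 0.3094|111⟩

H on qubit 2 mixes each pair of kets that differ only in qubit 2: amplitudes (a, b) of (|…0…⟩, |…1…⟩) become ((a + b)/√2, (a − b)/√2). Kets absent from the input have amplitude 0.
(|000⟩, |001⟩): (a, b) = (-0.4658i, 0) → (-0.3294i, -0.3294i)
(|010⟩, |011⟩): (a, b) = (0, -0.6976i) → (-0.4933i, 0.4933i)
(|100⟩, |101⟩): (a, b) = (-0.324, 0) → (-0.2291, -0.2291)
(|110⟩, |111⟩): (a, b) = (0, -0.4375) → (-0.3094, 0.3094)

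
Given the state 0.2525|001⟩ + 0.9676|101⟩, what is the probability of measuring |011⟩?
0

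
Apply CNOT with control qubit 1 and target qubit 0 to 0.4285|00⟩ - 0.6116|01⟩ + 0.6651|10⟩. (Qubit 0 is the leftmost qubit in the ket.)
0.4285|00⟩ + 0.6651|10⟩ - 0.6116|11⟩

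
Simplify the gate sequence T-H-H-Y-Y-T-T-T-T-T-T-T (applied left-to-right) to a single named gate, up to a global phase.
I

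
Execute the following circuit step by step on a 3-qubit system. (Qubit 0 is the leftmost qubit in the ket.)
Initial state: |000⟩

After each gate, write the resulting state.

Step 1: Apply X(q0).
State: |100⟩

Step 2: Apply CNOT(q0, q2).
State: |101⟩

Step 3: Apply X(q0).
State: |001⟩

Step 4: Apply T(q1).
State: |001⟩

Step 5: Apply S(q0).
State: |001⟩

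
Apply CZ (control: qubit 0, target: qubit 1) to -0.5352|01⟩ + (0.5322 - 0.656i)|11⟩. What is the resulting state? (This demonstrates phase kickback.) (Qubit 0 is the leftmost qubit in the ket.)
-0.5352|01⟩ + (-0.5322 + 0.656i)|11⟩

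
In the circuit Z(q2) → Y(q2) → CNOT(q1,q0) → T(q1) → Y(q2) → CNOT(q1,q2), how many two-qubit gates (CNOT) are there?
2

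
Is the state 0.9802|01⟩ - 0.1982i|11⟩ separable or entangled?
Separable

Writing the state as a|00⟩ + b|01⟩ + c|10⟩ + d|11⟩, it is a product state iff ad − bc = 0.
Here (a, b, c, d) = (0, 0.9802, 0, -0.1982i): ad − bc = (0)(-0.1982i) − (0.9802)(0) = 0, so the state is separable.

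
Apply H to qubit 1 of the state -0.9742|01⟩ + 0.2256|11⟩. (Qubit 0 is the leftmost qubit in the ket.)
-0.6889|00⟩ + 0.6889|01⟩ + 0.1595|10⟩ - 0.1595|11⟩

H on qubit 1 mixes each pair of kets that differ only in qubit 1: amplitudes (a, b) of (|…0…⟩, |…1…⟩) become ((a + b)/√2, (a − b)/√2). Kets absent from the input have amplitude 0.
(|00⟩, |01⟩): (a, b) = (0, -0.9742) → (-0.6889, 0.6889)
(|10⟩, |11⟩): (a, b) = (0, 0.2256) → (0.1595, -0.1595)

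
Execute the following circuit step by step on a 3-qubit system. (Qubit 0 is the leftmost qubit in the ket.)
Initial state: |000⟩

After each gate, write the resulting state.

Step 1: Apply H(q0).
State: 1/√2|000⟩ + 1/√2|100⟩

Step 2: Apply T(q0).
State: 1/√2|000⟩ + (1/2 + (1/2)i)|100⟩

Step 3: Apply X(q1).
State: 1/√2|010⟩ + (1/2 + (1/2)i)|110⟩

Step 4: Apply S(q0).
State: 1/√2|010⟩ + (-1/2 + (1/2)i)|110⟩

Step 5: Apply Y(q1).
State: -(1/√2)i|000⟩ + (1/2 + (1/2)i)|100⟩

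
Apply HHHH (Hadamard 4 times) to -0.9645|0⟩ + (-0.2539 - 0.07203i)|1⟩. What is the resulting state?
-0.9645|0⟩ + (-0.2539 - 0.07203i)|1⟩

H² = I, so an even number of Hadamards cancels: H^4 = I and the state is unchanged.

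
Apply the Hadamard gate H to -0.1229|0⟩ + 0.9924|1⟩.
0.6148|0⟩ - 0.7886|1⟩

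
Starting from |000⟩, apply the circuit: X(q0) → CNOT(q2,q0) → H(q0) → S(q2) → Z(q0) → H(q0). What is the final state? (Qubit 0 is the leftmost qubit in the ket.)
|000⟩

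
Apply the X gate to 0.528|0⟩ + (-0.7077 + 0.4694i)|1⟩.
(-0.7077 + 0.4694i)|0⟩ + 0.528|1⟩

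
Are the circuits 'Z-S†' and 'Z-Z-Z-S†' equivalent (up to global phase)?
Yes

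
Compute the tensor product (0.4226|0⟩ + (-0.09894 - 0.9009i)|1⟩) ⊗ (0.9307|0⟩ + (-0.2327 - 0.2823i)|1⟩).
0.3933|00⟩ + (-0.09834 - 0.1193i)|01⟩ + (-0.09208 - 0.8385i)|10⟩ + (-0.2313 + 0.2376i)|11⟩

amp(|b₁b₂…⟩) = product of the factor amplitudes for bits b₁, b₂, …; only kets whose every factor amplitude is nonzero survive.
|00⟩: (0.4226)(0.9307) = 0.3933
|01⟩: (0.4226)(-0.2327 - 0.2823i) = (-0.09834 - 0.1193i)
|10⟩: (-0.09894 - 0.9009i)(0.9307) = (-0.09208 - 0.8385i)
|11⟩: (-0.09894 - 0.9009i)(-0.2327 - 0.2823i) = (-0.2313 + 0.2376i)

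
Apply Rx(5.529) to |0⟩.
-0.9297|0⟩ - 0.3682i|1⟩

Rx(5.529) = [[cos(θ/2), −i·sin(θ/2)], [−i·sin(θ/2), cos(θ/2)]]; θ = 5.529, cos(θ/2) ≈ -0.929739, sin(θ/2) ≈ 0.368219.
With a = amp(|0⟩) = 1 and b = amp(|1⟩) = 0:
new amp(|0⟩) = (-0.929739)·a + (-0.368219i)·b = -0.9297
new amp(|1⟩) = (-0.368219i)·a + (-0.929739)·b = -0.3682i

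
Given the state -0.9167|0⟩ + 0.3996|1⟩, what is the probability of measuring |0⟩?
0.8403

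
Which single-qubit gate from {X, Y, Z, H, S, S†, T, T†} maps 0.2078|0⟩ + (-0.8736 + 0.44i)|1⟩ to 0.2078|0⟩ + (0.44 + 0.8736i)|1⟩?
S†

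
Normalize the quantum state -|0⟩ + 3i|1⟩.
-0.3162|0⟩ + 0.9487i|1⟩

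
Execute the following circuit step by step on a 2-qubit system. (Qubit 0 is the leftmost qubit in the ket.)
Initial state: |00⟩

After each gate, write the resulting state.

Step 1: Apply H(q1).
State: 1/√2|00⟩ + 1/√2|01⟩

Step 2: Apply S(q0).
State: 1/√2|00⟩ + 1/√2|01⟩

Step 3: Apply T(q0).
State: 1/√2|00⟩ + 1/√2|01⟩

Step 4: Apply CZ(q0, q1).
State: 1/√2|00⟩ + 1/√2|01⟩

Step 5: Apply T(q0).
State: 1/√2|00⟩ + 1/√2|01⟩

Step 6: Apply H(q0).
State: 1/2|00⟩ + 1/2|01⟩ + 1/2|10⟩ + 1/2|11⟩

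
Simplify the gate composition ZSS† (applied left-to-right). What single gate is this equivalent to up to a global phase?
Z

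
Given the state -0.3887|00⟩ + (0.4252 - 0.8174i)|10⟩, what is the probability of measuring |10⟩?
0.8489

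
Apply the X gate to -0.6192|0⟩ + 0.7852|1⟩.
0.7852|0⟩ - 0.6192|1⟩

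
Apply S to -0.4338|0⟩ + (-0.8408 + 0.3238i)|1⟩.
-0.4338|0⟩ + (-0.3238 - 0.8408i)|1⟩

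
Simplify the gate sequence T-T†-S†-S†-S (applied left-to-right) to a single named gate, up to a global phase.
S†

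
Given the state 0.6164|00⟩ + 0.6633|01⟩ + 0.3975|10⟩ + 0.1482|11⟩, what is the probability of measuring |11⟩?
0.02196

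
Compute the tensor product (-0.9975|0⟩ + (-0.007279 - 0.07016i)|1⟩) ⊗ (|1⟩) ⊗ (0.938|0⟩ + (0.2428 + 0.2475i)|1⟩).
-0.9357|010⟩ + (-0.2422 - 0.2469i)|011⟩ + (-0.006828 - 0.06581i)|110⟩ + (0.0156 - 0.01884i)|111⟩

amp(|b₁b₂…⟩) = product of the factor amplitudes for bits b₁, b₂, …; only kets whose every factor amplitude is nonzero survive.
|010⟩: (-0.9975)(1)(0.938) = -0.9357
|011⟩: (-0.9975)(1)(0.2428 + 0.2475i) = (-0.2422 - 0.2469i)
|110⟩: (-0.007279 - 0.07016i)(1)(0.938) = (-0.006828 - 0.06581i)
|111⟩: (-0.007279 - 0.07016i)(1)(0.2428 + 0.2475i) = (0.0156 - 0.01884i)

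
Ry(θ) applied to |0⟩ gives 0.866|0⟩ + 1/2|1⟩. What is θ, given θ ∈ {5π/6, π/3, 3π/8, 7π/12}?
π/3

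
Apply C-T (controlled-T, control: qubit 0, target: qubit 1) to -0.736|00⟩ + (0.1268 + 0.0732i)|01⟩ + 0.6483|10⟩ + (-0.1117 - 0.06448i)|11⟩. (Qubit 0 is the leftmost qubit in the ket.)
-0.736|00⟩ + (0.1268 + 0.0732i)|01⟩ + 0.6483|10⟩ + (-0.03339 - 0.1246i)|11⟩

C-T leaves the control-|0⟩ kets |00⟩, |01⟩ unchanged and applies T to qubit 1 on the control-|1⟩ pair (|10⟩, |11⟩).
T = [[1, 0], [0, (1/√2 + (1/√2)i)]].
With a = amp(|10⟩) = 0.6483 and b = amp(|11⟩) = (-0.1117 - 0.06448i):
new amp(|10⟩) = (1)·a = 0.6483
new amp(|11⟩) = (1/√2 + (1/√2)i)·b = (-0.03339 - 0.1246i)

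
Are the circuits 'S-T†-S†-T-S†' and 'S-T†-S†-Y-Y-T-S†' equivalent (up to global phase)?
Yes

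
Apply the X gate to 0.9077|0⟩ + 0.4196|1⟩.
0.4196|0⟩ + 0.9077|1⟩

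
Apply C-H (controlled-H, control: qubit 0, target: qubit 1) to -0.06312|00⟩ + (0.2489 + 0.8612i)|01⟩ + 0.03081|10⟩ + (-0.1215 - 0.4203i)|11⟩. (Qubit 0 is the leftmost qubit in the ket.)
-0.06312|00⟩ + (0.2489 + 0.8612i)|01⟩ + (-0.06413 - 0.2972i)|10⟩ + (0.1077 + 0.2972i)|11⟩

C-H leaves the control-|0⟩ kets |00⟩, |01⟩ unchanged and applies H to qubit 1 on the control-|1⟩ pair (|10⟩, |11⟩).
H = [[1/√2, 1/√2], [1/√2, -1/√2]].
With a = amp(|10⟩) = 0.03081 and b = amp(|11⟩) = (-0.1215 - 0.4203i):
new amp(|10⟩) = (1/√2)·a + (1/√2)·b = (-0.06413 - 0.2972i)
new amp(|11⟩) = (1/√2)·a + (-1/√2)·b = (0.1077 + 0.2972i)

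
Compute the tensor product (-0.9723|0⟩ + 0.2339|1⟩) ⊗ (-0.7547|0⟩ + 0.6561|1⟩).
0.7338|00⟩ - 0.6379|01⟩ - 0.1765|10⟩ + 0.1535|11⟩

amp(|b₁b₂…⟩) = product of the factor amplitudes for bits b₁, b₂, …; only kets whose every factor amplitude is nonzero survive.
|00⟩: (-0.9723)(-0.7547) = 0.7338
|01⟩: (-0.9723)(0.6561) = -0.6379
|10⟩: (0.2339)(-0.7547) = -0.1765
|11⟩: (0.2339)(0.6561) = 0.1535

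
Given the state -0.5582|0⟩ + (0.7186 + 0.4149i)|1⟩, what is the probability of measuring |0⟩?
0.3116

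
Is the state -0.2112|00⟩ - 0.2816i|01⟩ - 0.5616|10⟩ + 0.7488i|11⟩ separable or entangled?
Entangled

Writing the state as a|00⟩ + b|01⟩ + c|10⟩ + d|11⟩, it is a product state iff ad − bc = 0.
Here (a, b, c, d) = (-0.2112, -0.2816i, -0.5616, 0.7488i): ad − bc = (-0.2112)(0.7488i) − (-0.2816i)(-0.5616) = -0.3163i ≠ 0, so the state is entangled.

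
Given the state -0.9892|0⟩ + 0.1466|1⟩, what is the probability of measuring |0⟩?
0.9785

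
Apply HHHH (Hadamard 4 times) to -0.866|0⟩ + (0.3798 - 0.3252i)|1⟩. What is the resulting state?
-0.866|0⟩ + (0.3798 - 0.3252i)|1⟩

H² = I, so an even number of Hadamards cancels: H^4 = I and the state is unchanged.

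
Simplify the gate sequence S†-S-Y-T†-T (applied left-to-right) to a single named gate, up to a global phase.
Y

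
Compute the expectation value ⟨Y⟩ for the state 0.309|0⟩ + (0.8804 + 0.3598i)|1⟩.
0.2224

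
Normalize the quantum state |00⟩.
|00⟩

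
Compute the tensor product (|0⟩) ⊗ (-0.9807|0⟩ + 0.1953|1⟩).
-0.9807|00⟩ + 0.1953|01⟩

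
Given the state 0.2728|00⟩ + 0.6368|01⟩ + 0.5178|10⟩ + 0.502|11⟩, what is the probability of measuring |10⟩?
0.2681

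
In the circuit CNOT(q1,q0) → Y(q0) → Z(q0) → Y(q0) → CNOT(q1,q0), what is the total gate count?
5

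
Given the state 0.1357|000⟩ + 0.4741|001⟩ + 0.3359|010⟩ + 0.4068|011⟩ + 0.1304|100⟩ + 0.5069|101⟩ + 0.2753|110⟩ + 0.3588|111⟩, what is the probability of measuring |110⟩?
0.07579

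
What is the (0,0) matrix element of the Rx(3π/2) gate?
-1/√2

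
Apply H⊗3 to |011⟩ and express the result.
1/√8|000⟩ - 1/√8|001⟩ - 1/√8|010⟩ + 1/√8|011⟩ + 1/√8|100⟩ - 1/√8|101⟩ - 1/√8|110⟩ + 1/√8|111⟩

H⊗3 gives amp(|y⟩) = (1/2√2) Σ_x (−1)^(x·y) amp(|x⟩), where x·y is the number of positions in which both x and y have a 1.
|000⟩: (1)/(2√2) = 1/√8
|001⟩: (-1)/(2√2) = -1/√8
|010⟩: (-1)/(2√2) = -1/√8
|011⟩: (1)/(2√2) = 1/√8
|100⟩: (1)/(2√2) = 1/√8
|101⟩: (-1)/(2√2) = -1/√8
|110⟩: (-1)/(2√2) = -1/√8
|111⟩: (1)/(2√2) = 1/√8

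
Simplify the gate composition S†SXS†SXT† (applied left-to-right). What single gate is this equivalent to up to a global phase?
T†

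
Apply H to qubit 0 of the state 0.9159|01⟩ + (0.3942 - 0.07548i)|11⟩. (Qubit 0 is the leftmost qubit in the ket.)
(0.9264 - 0.05337i)|01⟩ + (0.3689 + 0.05337i)|11⟩

H on qubit 0 mixes each pair of kets that differ only in qubit 0: amplitudes (a, b) of (|…0…⟩, |…1…⟩) become ((a + b)/√2, (a − b)/√2). Kets absent from the input have amplitude 0.
(|01⟩, |11⟩): (a, b) = (0.9159, (0.3942 - 0.07548i)) → ((0.9264 - 0.05337i), (0.3689 + 0.05337i))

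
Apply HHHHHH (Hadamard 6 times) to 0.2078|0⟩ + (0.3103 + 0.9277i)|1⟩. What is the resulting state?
0.2078|0⟩ + (0.3103 + 0.9277i)|1⟩

H² = I, so an even number of Hadamards cancels: H^6 = I and the state is unchanged.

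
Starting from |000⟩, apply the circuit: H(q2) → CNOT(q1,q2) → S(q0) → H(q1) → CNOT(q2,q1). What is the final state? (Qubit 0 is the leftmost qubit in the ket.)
1/2|000⟩ + 1/2|001⟩ + 1/2|010⟩ + 1/2|011⟩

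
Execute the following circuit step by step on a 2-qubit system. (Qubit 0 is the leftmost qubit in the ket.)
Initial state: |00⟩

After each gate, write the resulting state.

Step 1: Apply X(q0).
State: |10⟩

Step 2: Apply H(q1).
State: 1/√2|10⟩ + 1/√2|11⟩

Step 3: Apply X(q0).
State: 1/√2|00⟩ + 1/√2|01⟩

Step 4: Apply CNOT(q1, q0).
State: 1/√2|00⟩ + 1/√2|11⟩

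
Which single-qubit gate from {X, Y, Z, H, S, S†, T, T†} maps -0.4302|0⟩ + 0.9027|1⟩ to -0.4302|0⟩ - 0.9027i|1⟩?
S†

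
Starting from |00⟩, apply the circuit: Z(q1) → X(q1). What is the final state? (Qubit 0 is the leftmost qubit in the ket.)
|01⟩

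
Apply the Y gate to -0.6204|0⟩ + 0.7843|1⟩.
-0.7843i|0⟩ - 0.6204i|1⟩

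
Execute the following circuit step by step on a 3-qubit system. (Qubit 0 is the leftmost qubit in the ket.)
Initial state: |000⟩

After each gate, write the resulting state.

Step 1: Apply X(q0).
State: |100⟩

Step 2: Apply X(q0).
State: |000⟩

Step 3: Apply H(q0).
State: 1/√2|000⟩ + 1/√2|100⟩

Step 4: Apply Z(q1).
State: 1/√2|000⟩ + 1/√2|100⟩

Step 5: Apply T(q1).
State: 1/√2|000⟩ + 1/√2|100⟩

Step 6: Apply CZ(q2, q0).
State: 1/√2|000⟩ + 1/√2|100⟩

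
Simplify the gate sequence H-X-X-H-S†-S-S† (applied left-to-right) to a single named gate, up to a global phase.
S†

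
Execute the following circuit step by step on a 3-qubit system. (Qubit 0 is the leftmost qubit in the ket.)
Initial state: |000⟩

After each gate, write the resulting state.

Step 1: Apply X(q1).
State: |010⟩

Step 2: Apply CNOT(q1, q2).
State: |011⟩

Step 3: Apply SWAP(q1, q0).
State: |101⟩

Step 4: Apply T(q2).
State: (1/√2 + (1/√2)i)|101⟩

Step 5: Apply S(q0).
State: (-1/√2 + (1/√2)i)|101⟩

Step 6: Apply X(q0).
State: (-1/√2 + (1/√2)i)|001⟩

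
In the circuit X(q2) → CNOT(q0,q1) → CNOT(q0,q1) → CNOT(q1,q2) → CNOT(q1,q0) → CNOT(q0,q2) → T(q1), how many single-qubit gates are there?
2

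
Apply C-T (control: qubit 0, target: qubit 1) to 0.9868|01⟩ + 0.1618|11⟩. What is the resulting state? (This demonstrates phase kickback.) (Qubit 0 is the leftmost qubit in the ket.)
0.9868|01⟩ + (0.1144 + 0.1144i)|11⟩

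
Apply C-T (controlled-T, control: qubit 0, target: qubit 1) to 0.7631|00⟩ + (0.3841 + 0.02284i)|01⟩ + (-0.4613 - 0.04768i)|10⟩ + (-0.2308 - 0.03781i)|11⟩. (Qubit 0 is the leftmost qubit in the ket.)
0.7631|00⟩ + (0.3841 + 0.02284i)|01⟩ + (-0.4613 - 0.04768i)|10⟩ + (-0.1365 - 0.1899i)|11⟩

C-T leaves the control-|0⟩ kets |00⟩, |01⟩ unchanged and applies T to qubit 1 on the control-|1⟩ pair (|10⟩, |11⟩).
T = [[1, 0], [0, (1/√2 + (1/√2)i)]].
With a = amp(|10⟩) = (-0.4613 - 0.04768i) and b = amp(|11⟩) = (-0.2308 - 0.03781i):
new amp(|10⟩) = (1)·a = (-0.4613 - 0.04768i)
new amp(|11⟩) = (1/√2 + (1/√2)i)·b = (-0.1365 - 0.1899i)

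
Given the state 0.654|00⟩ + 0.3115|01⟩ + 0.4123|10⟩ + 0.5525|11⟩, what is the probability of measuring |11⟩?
0.3053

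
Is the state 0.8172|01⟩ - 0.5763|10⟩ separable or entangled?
Entangled

Writing the state as a|00⟩ + b|01⟩ + c|10⟩ + d|11⟩, it is a product state iff ad − bc = 0.
Here (a, b, c, d) = (0, 0.8172, -0.5763, 0): ad − bc = (0)(0) − (0.8172)(-0.5763) = 0.471 ≠ 0, so the state is entangled.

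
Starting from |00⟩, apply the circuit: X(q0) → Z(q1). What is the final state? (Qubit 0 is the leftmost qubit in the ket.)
|10⟩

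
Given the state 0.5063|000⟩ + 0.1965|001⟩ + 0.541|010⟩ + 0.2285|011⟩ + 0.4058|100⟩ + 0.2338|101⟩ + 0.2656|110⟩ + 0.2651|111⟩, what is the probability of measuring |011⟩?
0.05221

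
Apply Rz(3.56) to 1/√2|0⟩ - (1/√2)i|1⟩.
(-0.1469 - 0.6917i)|0⟩ + (0.6917 + 0.1469i)|1⟩

Rz(3.56) = [[e^(−iθ/2), 0], [0, e^(iθ/2)]] with e^(±iθ/2) = cos(θ/2) ± i·sin(θ/2); θ = 3.56, cos(θ/2) ≈ -0.207681, sin(θ/2) ≈ 0.978197.
With a = amp(|0⟩) = 1/√2 and b = amp(|1⟩) = -(1/√2)i:
new amp(|0⟩) = (-0.207681 - 0.978197i)·a = (-0.1469 - 0.6917i)
new amp(|1⟩) = (-0.207681 + 0.978197i)·b = (0.6917 + 0.1469i)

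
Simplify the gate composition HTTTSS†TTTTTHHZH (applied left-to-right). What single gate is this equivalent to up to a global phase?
X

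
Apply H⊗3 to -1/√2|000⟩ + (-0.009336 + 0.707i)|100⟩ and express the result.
(-0.2533 + 0.25i)|000⟩ + (-0.2533 + 0.25i)|001⟩ + (-0.2533 + 0.25i)|010⟩ + (-0.2533 + 0.25i)|011⟩ + (-0.2467 - 0.25i)|100⟩ + (-0.2467 - 0.25i)|101⟩ + (-0.2467 - 0.25i)|110⟩ + (-0.2467 - 0.25i)|111⟩

H⊗3 gives amp(|y⟩) = (1/2√2) Σ_x (−1)^(x·y) amp(|x⟩), where x·y is the number of positions in which both x and y have a 1.
|000⟩: (-1/√2 + (-0.009336 + 0.707i))/(2√2) = (-0.2533 + 0.25i)
|001⟩: (-1/√2 + (-0.009336 + 0.707i))/(2√2) = (-0.2533 + 0.25i)
|010⟩: (-1/√2 + (-0.009336 + 0.707i))/(2√2) = (-0.2533 + 0.25i)
|011⟩: (-1/√2 + (-0.009336 + 0.707i))/(2√2) = (-0.2533 + 0.25i)
|100⟩: (-1/√2 - (-0.009336 + 0.707i))/(2√2) = (-0.2467 - 0.25i)
|101⟩: (-1/√2 - (-0.009336 + 0.707i))/(2√2) = (-0.2467 - 0.25i)
|110⟩: (-1/√2 - (-0.009336 + 0.707i))/(2√2) = (-0.2467 - 0.25i)
|111⟩: (-1/√2 - (-0.009336 + 0.707i))/(2√2) = (-0.2467 - 0.25i)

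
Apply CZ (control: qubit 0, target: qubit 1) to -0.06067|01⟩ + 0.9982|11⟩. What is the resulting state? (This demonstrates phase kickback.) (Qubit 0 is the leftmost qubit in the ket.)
-0.06067|01⟩ - 0.9982|11⟩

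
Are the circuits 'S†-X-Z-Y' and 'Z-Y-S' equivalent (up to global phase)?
No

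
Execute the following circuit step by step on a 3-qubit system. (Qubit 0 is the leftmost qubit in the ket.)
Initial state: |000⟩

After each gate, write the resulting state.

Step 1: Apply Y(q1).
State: i|010⟩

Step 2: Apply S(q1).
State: -|010⟩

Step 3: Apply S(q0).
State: -|010⟩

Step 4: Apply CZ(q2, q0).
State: -|010⟩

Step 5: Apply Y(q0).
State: -i|110⟩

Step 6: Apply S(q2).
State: -i|110⟩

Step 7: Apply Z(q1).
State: i|110⟩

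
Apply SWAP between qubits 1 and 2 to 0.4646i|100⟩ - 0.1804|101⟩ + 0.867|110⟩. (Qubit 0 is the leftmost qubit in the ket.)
0.4646i|100⟩ + 0.867|101⟩ - 0.1804|110⟩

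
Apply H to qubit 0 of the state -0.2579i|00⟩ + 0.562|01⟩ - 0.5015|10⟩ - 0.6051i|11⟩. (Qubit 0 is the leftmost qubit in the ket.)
(-0.3546 - 0.1824i)|00⟩ + (0.3974 - 0.4279i)|01⟩ + (0.3546 - 0.1824i)|10⟩ + (0.3974 + 0.4279i)|11⟩

H on qubit 0 mixes each pair of kets that differ only in qubit 0: amplitudes (a, b) of (|…0…⟩, |…1…⟩) become ((a + b)/√2, (a − b)/√2). Kets absent from the input have amplitude 0.
(|00⟩, |10⟩): (a, b) = (-0.2579i, -0.5015) → ((-0.3546 - 0.1824i), (0.3546 - 0.1824i))
(|01⟩, |11⟩): (a, b) = (0.562, -0.6051i) → ((0.3974 - 0.4279i), (0.3974 + 0.4279i))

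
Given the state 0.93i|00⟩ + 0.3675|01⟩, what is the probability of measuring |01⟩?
0.1351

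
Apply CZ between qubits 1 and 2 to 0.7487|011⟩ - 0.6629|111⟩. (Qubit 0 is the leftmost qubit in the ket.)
-0.7487|011⟩ + 0.6629|111⟩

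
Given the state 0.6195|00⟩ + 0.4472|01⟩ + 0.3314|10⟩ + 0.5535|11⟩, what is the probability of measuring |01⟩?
0.2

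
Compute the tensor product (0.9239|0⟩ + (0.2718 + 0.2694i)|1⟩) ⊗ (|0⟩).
0.9239|00⟩ + (0.2718 + 0.2694i)|10⟩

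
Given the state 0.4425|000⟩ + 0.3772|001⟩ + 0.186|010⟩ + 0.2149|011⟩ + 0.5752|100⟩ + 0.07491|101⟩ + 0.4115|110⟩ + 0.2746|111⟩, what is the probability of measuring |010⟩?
0.0346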